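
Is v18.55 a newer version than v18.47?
Yes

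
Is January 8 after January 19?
No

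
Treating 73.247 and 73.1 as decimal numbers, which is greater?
73.247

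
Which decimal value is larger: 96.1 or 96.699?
96.699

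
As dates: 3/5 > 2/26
True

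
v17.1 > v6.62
True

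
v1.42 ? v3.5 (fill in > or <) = <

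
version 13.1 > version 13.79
False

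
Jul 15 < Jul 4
False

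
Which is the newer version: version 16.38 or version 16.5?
version 16.38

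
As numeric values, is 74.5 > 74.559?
False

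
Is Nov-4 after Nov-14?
No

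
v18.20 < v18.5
False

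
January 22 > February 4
False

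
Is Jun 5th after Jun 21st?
No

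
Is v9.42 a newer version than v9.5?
Yes. Version numbers are compared segment by segment as integers, not as decimals: minor version 42 > 5, so v9.42 > v9.5 (even though the decimal 9.42 < 9.5).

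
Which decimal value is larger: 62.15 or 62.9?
62.9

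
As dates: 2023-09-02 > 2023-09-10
False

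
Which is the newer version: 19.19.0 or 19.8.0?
19.19.0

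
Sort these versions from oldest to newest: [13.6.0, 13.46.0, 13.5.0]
[13.5.0, 13.6.0, 13.46.0]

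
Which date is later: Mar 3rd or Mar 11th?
Mar 11th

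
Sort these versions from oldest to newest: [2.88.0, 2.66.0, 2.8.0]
[2.8.0, 2.66.0, 2.88.0]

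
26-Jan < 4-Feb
True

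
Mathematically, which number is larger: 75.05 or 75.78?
75.78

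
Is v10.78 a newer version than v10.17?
Yes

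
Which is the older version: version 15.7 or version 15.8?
version 15.7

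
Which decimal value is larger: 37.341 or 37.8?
37.8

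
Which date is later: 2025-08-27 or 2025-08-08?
2025-08-27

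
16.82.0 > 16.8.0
True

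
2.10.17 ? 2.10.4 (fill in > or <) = >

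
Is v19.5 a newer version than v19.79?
No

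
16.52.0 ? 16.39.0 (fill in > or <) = >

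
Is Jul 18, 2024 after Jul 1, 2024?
Yes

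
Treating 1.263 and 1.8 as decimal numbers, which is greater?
1.8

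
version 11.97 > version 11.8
True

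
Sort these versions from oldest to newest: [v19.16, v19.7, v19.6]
[v19.6, v19.7, v19.16]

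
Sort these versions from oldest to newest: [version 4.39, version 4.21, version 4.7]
[version 4.7, version 4.21, version 4.39]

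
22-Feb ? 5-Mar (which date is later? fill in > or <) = <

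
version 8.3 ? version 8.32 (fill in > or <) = <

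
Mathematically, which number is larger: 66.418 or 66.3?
66.418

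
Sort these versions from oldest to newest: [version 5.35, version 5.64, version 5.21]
[version 5.21, version 5.35, version 5.64]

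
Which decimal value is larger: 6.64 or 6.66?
6.66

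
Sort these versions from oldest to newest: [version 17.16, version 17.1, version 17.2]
[version 17.1, version 17.2, version 17.16]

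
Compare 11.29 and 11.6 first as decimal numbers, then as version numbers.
As decimals: 11.29 < 11.6. As versions: v11.29 > v11.6 (minor version 29 > 6).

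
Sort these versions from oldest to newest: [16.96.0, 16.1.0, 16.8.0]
[16.1.0, 16.8.0, 16.96.0]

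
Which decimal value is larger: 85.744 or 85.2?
85.744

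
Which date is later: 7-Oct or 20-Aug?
7-Oct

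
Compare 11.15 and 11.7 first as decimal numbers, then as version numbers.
As decimals: 11.15 < 11.7. As versions: v11.15 > v11.7 (minor version 15 > 7).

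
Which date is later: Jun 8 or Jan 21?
Jun 8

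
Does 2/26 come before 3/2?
Yes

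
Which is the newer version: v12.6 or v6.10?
v12.6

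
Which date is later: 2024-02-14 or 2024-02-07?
2024-02-14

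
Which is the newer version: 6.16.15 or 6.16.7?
6.16.15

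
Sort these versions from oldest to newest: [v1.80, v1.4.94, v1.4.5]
[v1.4.5, v1.4.94, v1.80]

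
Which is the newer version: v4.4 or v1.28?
v4.4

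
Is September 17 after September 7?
Yes. Day 17 comes after day 7 in September — this is a date comparison, not a decimal one (the decimal 9.17 would be smaller than 9.7).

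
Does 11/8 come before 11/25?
Yes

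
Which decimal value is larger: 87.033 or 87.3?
87.3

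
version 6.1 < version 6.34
True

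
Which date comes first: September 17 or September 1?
September 1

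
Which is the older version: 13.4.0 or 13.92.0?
13.4.0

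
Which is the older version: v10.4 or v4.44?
v4.44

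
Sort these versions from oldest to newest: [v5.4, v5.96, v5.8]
[v5.4, v5.8, v5.96]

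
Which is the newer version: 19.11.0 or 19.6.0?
19.11.0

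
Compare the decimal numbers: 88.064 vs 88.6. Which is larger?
88.6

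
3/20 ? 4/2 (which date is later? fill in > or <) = <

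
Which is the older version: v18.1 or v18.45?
v18.1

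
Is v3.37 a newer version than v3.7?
Yes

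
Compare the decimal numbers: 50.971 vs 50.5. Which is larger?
50.971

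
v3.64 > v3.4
True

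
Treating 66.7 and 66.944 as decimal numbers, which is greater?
66.944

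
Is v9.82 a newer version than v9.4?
Yes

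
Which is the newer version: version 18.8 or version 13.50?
version 18.8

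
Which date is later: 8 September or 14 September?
14 September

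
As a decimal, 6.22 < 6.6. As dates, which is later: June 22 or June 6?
June 22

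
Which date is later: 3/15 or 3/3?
3/15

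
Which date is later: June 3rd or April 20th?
June 3rd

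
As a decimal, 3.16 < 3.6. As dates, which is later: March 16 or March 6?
March 16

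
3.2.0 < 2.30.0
False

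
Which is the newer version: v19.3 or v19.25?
v19.25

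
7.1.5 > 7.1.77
False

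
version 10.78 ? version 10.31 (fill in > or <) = >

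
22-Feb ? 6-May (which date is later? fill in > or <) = <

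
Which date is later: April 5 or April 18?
April 18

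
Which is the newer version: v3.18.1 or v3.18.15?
v3.18.15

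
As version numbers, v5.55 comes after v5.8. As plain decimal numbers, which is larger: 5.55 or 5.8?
5.8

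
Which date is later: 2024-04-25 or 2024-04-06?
2024-04-25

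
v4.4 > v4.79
False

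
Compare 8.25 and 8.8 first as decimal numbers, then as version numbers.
As decimals: 8.25 < 8.8. As versions: v8.25 > v8.8 (minor version 25 > 8).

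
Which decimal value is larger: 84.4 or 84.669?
84.669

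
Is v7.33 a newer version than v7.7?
Yes. Version numbers are compared segment by segment as integers, not as decimals: minor version 33 > 7, so v7.33 > v7.7 (even though the decimal 7.33 < 7.7).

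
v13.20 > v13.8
True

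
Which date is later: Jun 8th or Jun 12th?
Jun 12th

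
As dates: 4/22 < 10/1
True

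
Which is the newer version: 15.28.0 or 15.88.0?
15.88.0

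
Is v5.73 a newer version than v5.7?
Yes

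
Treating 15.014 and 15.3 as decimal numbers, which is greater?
15.3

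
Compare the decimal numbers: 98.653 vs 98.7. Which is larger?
98.7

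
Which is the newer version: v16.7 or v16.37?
v16.37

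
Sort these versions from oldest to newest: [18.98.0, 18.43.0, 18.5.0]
[18.5.0, 18.43.0, 18.98.0]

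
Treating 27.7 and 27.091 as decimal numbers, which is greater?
27.7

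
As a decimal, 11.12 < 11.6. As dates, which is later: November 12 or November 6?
November 12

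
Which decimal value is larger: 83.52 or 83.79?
83.79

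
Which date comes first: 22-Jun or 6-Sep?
22-Jun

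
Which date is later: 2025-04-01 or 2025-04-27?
2025-04-27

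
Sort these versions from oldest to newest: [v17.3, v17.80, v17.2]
[v17.2, v17.3, v17.80]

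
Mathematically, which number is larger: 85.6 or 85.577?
85.6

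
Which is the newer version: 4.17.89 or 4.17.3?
4.17.89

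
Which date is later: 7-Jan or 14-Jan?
14-Jan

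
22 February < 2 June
True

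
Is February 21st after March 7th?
No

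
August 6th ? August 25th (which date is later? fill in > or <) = <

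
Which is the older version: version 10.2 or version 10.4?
version 10.2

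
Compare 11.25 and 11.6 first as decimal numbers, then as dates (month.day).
As decimals: 11.25 < 11.6. As dates: 11/25 is later than 11/6 (day 25 > day 6).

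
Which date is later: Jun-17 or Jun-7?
Jun-17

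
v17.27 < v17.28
True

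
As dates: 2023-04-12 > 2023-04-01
True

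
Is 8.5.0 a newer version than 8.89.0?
No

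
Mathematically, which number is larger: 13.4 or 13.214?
13.4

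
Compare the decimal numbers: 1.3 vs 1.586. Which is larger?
1.586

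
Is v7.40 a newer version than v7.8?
Yes. Version numbers are compared segment by segment as integers, not as decimals: minor version 40 > 8, so v7.40 > v7.8 (even though the decimal 7.40 < 7.8).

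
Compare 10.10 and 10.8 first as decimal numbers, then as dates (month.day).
As decimals: 10.10 < 10.8. As dates: 10/10 is later than 10/8 (day 10 > day 8).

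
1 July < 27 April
False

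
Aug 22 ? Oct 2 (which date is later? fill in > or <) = <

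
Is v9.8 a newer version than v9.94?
No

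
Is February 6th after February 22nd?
No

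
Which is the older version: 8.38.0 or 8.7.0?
8.7.0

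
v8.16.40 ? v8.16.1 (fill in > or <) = >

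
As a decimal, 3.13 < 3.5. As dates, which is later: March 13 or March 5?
March 13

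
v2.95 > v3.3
False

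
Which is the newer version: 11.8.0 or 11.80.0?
11.80.0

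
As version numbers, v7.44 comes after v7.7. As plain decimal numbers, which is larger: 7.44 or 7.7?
7.7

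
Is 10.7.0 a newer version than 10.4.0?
Yes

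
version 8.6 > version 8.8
False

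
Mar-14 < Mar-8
False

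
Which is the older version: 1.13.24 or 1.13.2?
1.13.2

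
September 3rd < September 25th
True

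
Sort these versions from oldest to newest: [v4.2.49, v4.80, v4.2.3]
[v4.2.3, v4.2.49, v4.80]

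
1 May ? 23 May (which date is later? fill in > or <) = <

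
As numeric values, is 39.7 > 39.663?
True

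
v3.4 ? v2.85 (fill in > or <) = >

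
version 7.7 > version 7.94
False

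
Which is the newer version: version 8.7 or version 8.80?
version 8.80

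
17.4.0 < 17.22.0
True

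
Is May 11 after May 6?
Yes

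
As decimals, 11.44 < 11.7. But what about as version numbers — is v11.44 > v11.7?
True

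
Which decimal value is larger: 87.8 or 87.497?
87.8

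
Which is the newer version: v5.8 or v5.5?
v5.8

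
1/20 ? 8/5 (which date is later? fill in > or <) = <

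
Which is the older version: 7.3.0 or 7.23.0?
7.3.0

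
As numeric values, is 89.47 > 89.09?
True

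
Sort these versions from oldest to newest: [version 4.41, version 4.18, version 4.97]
[version 4.18, version 4.41, version 4.97]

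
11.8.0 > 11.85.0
False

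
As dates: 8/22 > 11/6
False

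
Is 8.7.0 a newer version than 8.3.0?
Yes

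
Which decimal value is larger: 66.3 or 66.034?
66.3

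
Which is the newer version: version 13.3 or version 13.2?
version 13.3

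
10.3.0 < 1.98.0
False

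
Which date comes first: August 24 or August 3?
August 3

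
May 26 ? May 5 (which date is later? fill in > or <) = >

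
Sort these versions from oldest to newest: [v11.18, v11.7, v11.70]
[v11.7, v11.18, v11.70]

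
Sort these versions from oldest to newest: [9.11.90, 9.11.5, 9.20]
[9.11.5, 9.11.90, 9.20]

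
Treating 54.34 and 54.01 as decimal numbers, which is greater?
54.34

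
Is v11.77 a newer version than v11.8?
Yes. Version numbers are compared segment by segment as integers, not as decimals: minor version 77 > 8, so v11.77 > v11.8 (even though the decimal 11.77 < 11.8).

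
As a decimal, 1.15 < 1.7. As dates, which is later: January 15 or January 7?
January 15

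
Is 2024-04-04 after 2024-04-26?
No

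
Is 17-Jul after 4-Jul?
Yes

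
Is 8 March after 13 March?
No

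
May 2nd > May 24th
False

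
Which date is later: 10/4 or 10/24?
10/24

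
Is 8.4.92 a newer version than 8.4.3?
Yes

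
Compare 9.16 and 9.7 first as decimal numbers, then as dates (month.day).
As decimals: 9.16 < 9.7. As dates: 9/16 is later than 9/7 (day 16 > day 7).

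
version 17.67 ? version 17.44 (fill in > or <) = >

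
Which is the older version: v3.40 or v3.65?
v3.40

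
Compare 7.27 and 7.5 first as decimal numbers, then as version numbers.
As decimals: 7.27 < 7.5. As versions: v7.27 > v7.5 (minor version 27 > 5).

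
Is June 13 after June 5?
Yes. Day 13 comes after day 5 in June — this is a date comparison, not a decimal one (the decimal 6.13 would be smaller than 6.5).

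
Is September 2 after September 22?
No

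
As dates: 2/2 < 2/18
True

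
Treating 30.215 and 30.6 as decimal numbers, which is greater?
30.6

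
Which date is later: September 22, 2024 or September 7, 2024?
September 22, 2024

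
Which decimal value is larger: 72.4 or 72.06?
72.4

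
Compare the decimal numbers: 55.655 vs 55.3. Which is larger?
55.655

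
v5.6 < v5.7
True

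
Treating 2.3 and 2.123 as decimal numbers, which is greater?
2.3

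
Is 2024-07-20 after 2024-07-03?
Yes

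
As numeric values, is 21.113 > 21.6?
False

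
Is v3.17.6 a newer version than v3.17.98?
No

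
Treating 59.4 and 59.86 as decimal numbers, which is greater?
59.86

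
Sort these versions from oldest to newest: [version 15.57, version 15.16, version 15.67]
[version 15.16, version 15.57, version 15.67]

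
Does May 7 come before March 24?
No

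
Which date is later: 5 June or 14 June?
14 June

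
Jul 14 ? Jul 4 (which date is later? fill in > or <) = >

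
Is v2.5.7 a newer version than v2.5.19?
No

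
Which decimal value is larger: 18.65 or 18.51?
18.65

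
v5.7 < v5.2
False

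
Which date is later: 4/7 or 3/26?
4/7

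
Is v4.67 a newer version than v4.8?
Yes. Version numbers are compared segment by segment as integers, not as decimals: minor version 67 > 8, so v4.67 > v4.8 (even though the decimal 4.67 < 4.8).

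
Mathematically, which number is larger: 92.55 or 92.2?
92.55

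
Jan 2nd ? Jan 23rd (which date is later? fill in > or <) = <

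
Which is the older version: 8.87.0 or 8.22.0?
8.22.0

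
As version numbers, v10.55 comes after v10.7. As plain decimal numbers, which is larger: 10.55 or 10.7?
10.7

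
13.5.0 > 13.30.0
False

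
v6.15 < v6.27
True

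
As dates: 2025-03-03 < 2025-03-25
True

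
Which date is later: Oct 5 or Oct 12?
Oct 12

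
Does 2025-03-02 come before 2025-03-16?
Yes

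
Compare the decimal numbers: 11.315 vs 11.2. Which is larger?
11.315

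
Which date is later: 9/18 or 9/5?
9/18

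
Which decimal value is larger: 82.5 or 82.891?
82.891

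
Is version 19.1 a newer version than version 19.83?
No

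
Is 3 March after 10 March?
No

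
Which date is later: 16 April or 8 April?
16 April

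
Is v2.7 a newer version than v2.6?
Yes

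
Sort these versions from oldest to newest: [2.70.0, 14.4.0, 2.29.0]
[2.29.0, 2.70.0, 14.4.0]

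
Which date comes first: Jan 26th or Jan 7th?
Jan 7th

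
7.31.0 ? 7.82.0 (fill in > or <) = <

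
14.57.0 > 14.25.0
True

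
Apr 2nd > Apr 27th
False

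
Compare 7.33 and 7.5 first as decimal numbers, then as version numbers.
As decimals: 7.33 < 7.5. As versions: v7.33 > v7.5 (minor version 33 > 5).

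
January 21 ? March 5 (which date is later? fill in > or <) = <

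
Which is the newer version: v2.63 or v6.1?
v6.1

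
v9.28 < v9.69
True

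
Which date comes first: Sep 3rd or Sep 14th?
Sep 3rd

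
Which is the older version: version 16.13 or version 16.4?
version 16.4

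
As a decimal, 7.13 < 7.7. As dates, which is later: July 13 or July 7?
July 13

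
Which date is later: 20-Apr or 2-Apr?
20-Apr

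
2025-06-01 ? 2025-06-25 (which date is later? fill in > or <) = <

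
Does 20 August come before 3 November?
Yes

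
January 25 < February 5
True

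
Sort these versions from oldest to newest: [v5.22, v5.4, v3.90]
[v3.90, v5.4, v5.22]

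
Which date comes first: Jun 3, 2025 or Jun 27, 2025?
Jun 3, 2025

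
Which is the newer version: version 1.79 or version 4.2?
version 4.2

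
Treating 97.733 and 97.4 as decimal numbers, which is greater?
97.733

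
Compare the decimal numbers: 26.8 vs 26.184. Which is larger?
26.8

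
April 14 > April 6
True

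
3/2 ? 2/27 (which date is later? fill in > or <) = >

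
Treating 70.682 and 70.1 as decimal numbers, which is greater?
70.682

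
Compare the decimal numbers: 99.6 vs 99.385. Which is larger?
99.6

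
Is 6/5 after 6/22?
No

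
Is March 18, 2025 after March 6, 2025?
Yes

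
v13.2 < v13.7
True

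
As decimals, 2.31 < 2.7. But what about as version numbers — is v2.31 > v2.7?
True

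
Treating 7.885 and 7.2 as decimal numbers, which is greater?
7.885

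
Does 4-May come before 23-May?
Yes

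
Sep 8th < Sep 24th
True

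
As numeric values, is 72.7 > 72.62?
True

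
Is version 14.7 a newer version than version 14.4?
Yes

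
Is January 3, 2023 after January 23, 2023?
No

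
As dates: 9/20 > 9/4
True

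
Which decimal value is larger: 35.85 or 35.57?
35.85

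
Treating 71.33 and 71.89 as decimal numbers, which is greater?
71.89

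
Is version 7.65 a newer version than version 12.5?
No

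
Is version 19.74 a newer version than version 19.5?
Yes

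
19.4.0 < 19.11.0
True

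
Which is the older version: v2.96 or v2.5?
v2.5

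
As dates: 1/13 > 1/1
True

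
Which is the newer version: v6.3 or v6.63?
v6.63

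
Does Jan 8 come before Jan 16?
Yes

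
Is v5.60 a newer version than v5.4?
Yes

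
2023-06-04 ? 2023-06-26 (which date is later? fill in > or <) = <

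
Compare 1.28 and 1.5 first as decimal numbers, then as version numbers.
As decimals: 1.28 < 1.5. As versions: v1.28 > v1.5 (minor version 28 > 5).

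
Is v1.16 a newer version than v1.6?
Yes. Version numbers are compared segment by segment as integers, not as decimals: minor version 16 > 6, so v1.16 > v1.6 (even though the decimal 1.16 < 1.6).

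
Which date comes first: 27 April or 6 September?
27 April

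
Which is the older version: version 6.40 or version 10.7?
version 6.40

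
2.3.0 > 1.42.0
True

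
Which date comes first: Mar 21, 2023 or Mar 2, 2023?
Mar 2, 2023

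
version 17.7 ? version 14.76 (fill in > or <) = >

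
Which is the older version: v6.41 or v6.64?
v6.41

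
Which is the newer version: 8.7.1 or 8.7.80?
8.7.80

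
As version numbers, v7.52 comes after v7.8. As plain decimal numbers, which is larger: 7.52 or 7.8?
7.8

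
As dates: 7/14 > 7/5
True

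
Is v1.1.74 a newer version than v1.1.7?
Yes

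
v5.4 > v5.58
False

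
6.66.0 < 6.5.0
False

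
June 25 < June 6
False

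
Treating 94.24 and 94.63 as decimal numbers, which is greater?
94.63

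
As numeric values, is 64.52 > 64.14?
True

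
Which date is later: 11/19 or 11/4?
11/19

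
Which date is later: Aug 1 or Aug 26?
Aug 26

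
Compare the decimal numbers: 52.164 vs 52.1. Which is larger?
52.164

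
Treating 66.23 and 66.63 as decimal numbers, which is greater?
66.63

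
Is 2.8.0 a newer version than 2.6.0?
Yes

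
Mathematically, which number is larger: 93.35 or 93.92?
93.92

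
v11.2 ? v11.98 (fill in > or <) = <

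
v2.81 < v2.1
False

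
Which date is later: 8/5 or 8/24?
8/24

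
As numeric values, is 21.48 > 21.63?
False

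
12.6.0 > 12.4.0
True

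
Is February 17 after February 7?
Yes. Day 17 comes after day 7 in February — this is a date comparison, not a decimal one (the decimal 2.17 would be smaller than 2.7).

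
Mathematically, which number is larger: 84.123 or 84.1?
84.123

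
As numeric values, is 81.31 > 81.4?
False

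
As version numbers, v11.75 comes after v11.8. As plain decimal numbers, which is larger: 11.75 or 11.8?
11.8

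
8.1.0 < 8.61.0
True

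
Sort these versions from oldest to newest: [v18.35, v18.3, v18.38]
[v18.3, v18.35, v18.38]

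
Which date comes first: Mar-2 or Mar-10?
Mar-2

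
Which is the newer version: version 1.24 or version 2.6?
version 2.6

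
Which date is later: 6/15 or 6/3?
6/15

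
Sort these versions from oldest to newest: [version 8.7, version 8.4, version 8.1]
[version 8.1, version 8.4, version 8.7]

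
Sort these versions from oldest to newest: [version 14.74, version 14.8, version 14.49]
[version 14.8, version 14.49, version 14.74]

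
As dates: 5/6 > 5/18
False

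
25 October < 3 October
False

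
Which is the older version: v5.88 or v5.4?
v5.4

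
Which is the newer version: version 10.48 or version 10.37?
version 10.48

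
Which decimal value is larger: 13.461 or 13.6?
13.6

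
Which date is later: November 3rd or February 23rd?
November 3rd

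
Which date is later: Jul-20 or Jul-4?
Jul-20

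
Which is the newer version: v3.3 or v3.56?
v3.56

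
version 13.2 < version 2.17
False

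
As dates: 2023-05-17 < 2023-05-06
False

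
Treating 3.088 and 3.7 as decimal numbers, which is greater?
3.7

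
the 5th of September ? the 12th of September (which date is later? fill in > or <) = <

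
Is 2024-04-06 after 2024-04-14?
No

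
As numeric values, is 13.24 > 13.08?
True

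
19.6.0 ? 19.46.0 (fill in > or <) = <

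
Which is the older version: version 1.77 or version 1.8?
version 1.8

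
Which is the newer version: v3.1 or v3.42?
v3.42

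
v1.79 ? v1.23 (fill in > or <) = >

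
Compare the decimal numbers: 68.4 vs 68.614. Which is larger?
68.614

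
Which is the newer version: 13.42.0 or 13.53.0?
13.53.0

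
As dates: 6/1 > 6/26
False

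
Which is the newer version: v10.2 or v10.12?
v10.12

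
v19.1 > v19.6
False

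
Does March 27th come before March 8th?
No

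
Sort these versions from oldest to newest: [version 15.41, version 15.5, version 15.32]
[version 15.5, version 15.32, version 15.41]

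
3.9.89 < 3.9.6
False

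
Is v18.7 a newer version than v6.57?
Yes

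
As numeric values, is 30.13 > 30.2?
False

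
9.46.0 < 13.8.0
True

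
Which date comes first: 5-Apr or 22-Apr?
5-Apr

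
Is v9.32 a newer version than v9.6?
Yes. Version numbers are compared segment by segment as integers, not as decimals: minor version 32 > 6, so v9.32 > v9.6 (even though the decimal 9.32 < 9.6).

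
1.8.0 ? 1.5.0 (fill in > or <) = >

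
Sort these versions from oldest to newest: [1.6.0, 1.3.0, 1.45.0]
[1.3.0, 1.6.0, 1.45.0]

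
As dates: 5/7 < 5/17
True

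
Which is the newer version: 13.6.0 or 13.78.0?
13.78.0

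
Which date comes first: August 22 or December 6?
August 22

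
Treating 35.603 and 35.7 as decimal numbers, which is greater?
35.7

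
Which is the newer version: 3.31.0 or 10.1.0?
10.1.0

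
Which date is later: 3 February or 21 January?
3 February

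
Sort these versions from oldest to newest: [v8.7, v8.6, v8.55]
[v8.6, v8.7, v8.55]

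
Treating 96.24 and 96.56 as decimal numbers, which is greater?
96.56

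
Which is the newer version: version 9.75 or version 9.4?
version 9.75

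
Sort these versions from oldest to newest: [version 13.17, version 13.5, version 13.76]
[version 13.5, version 13.17, version 13.76]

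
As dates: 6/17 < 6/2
False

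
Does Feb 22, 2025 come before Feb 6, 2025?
No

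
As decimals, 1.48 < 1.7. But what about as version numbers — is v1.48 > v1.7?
True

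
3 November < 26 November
True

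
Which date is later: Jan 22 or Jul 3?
Jul 3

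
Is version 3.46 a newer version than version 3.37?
Yes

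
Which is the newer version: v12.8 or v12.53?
v12.53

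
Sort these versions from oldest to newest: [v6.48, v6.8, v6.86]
[v6.8, v6.48, v6.86]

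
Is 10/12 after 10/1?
Yes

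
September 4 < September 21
True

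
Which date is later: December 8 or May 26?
December 8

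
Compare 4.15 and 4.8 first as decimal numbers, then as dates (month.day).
As decimals: 4.15 < 4.8. As dates: 4/15 is later than 4/8 (day 15 > day 8).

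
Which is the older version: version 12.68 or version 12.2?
version 12.2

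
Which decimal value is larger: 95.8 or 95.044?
95.8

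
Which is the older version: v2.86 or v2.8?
v2.8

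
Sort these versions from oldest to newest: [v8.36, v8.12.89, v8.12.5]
[v8.12.5, v8.12.89, v8.36]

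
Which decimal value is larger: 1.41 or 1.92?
1.92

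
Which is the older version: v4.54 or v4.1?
v4.1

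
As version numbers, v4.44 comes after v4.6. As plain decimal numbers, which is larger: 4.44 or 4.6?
4.6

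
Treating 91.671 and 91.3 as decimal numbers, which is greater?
91.671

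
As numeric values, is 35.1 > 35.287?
False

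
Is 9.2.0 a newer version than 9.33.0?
No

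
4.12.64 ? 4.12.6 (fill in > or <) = >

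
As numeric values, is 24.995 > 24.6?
True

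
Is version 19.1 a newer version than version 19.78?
No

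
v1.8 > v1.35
False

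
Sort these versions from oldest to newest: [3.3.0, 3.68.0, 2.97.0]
[2.97.0, 3.3.0, 3.68.0]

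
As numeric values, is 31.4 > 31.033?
True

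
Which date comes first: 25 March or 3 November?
25 March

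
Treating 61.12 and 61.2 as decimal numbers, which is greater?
61.2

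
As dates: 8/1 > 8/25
False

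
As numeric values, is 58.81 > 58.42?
True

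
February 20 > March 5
False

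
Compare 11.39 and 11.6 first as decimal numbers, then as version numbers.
As decimals: 11.39 < 11.6. As versions: v11.39 > v11.6 (minor version 39 > 6).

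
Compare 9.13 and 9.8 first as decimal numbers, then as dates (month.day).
As decimals: 9.13 < 9.8. As dates: 9/13 is later than 9/8 (day 13 > day 8).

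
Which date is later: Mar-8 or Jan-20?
Mar-8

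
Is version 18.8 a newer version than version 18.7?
Yes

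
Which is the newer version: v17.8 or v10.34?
v17.8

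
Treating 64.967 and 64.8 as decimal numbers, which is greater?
64.967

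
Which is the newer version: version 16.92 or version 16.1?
version 16.92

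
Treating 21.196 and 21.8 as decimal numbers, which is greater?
21.8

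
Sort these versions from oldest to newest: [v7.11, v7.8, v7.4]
[v7.4, v7.8, v7.11]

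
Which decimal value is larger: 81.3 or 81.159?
81.3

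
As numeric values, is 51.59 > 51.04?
True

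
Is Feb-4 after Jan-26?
Yes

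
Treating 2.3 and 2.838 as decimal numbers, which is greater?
2.838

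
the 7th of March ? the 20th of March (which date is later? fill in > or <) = <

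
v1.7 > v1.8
False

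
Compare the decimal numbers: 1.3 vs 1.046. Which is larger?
1.3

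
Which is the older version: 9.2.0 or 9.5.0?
9.2.0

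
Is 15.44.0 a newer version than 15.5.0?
Yes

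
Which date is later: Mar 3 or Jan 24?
Mar 3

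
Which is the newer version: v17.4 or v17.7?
v17.7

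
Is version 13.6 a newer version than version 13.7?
No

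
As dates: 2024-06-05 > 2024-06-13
False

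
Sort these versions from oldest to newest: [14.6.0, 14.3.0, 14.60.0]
[14.3.0, 14.6.0, 14.60.0]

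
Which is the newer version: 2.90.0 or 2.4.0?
2.90.0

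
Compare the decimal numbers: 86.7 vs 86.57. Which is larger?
86.7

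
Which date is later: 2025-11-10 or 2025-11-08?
2025-11-10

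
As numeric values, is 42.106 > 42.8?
False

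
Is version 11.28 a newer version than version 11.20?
Yes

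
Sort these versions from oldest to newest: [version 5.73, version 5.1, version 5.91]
[version 5.1, version 5.73, version 5.91]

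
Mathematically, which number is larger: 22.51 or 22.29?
22.51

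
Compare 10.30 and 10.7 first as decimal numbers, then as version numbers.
As decimals: 10.30 < 10.7. As versions: v10.30 > v10.7 (minor version 30 > 7).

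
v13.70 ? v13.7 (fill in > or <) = >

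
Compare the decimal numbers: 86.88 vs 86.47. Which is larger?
86.88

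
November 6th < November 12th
True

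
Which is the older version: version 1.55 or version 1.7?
version 1.7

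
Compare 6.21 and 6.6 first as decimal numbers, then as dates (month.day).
As decimals: 6.21 < 6.6. As dates: 6/21 is later than 6/6 (day 21 > day 6).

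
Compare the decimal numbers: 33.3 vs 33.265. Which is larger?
33.3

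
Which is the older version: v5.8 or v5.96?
v5.8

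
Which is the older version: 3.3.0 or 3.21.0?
3.3.0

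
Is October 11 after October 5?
Yes. Day 11 comes after day 5 in October — this is a date comparison, not a decimal one (the decimal 10.11 would be smaller than 10.5).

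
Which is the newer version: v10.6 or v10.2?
v10.6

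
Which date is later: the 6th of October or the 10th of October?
the 10th of October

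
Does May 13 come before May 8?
No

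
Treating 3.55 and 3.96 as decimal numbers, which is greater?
3.96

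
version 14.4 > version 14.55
False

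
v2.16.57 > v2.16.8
True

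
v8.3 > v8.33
False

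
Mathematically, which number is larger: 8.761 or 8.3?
8.761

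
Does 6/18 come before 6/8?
No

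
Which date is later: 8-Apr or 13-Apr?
13-Apr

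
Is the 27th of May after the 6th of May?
Yes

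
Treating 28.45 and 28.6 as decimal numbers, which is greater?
28.6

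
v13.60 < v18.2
True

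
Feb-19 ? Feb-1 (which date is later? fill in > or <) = >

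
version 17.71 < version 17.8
False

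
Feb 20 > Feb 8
True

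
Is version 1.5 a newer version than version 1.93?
No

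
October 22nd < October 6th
False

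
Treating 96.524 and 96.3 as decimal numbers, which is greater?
96.524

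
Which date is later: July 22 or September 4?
September 4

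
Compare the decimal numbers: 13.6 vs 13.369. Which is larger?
13.6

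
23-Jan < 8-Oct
True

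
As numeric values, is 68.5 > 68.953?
False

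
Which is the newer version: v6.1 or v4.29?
v6.1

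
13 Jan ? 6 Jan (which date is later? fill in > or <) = >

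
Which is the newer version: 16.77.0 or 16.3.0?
16.77.0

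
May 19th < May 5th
False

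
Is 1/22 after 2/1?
No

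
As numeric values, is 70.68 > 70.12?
True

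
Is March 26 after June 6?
No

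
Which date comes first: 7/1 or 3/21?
3/21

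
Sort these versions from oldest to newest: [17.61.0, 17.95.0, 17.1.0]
[17.1.0, 17.61.0, 17.95.0]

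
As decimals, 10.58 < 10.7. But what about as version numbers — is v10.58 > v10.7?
True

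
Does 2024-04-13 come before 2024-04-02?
No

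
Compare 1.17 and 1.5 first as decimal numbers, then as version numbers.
As decimals: 1.17 < 1.5. As versions: v1.17 > v1.5 (minor version 17 > 5).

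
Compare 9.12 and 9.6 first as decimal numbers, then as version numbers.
As decimals: 9.12 < 9.6. As versions: v9.12 > v9.6 (minor version 12 > 6).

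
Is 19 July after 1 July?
Yes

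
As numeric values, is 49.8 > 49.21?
True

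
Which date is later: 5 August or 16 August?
16 August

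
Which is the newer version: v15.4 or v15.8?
v15.8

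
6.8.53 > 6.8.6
True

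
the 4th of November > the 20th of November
False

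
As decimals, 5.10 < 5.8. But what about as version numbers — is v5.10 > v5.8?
True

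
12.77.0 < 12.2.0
False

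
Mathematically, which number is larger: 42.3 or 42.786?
42.786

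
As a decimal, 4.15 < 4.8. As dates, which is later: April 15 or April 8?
April 15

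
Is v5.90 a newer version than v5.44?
Yes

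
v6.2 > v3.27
True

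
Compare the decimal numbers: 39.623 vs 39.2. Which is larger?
39.623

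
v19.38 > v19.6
True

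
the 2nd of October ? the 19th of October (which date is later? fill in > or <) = <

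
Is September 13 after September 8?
Yes. Day 13 comes after day 8 in September — this is a date comparison, not a decimal one (the decimal 9.13 would be smaller than 9.8).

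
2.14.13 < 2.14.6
False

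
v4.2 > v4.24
False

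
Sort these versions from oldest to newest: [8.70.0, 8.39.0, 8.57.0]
[8.39.0, 8.57.0, 8.70.0]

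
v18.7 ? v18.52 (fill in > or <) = <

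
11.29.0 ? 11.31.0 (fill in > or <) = <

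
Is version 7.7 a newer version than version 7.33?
No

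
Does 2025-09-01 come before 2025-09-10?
Yes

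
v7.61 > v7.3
True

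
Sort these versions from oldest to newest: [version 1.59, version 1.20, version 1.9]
[version 1.9, version 1.20, version 1.59]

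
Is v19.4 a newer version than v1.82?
Yes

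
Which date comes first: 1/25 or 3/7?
1/25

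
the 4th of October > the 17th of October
False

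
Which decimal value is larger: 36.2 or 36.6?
36.6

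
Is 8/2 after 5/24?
Yes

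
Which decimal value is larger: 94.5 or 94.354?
94.5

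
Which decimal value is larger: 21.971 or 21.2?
21.971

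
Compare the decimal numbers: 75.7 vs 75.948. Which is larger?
75.948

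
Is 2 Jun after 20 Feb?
Yes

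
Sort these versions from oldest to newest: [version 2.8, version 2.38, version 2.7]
[version 2.7, version 2.8, version 2.38]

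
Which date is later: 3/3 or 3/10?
3/10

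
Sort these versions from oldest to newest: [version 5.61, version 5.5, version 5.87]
[version 5.5, version 5.61, version 5.87]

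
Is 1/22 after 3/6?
No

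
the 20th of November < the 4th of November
False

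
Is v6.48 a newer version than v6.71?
No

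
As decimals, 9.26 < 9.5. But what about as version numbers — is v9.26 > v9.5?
True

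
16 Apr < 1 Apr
False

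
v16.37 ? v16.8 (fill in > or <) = >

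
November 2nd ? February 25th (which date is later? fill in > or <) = >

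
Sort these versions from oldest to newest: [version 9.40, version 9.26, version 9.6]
[version 9.6, version 9.26, version 9.40]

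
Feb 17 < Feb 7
False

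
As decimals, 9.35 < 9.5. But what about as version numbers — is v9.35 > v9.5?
True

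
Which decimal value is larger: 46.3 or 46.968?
46.968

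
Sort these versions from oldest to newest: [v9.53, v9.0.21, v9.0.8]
[v9.0.8, v9.0.21, v9.53]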